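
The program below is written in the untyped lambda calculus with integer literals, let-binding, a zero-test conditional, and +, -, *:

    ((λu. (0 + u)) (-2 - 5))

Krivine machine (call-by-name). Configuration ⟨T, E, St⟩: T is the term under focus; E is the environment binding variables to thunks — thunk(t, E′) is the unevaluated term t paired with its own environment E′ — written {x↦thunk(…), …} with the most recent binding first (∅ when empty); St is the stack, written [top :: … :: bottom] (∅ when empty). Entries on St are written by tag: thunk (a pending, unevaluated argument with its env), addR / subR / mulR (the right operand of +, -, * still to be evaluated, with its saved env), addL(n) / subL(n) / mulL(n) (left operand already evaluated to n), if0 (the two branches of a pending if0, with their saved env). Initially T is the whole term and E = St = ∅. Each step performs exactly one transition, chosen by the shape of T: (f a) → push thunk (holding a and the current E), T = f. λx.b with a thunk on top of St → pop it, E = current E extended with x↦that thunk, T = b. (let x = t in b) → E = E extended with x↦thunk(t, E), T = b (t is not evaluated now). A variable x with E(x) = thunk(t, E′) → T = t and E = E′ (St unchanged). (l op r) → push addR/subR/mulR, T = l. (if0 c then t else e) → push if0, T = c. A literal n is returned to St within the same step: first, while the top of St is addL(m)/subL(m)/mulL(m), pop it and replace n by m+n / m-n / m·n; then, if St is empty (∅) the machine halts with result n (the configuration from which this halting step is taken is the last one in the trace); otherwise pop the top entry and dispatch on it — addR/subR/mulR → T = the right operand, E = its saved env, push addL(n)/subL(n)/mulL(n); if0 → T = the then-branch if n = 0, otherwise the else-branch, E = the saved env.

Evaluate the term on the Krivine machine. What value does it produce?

Answer: -7

Execution trace:
t=0: <T=((λu. (0 + u)) (-2 - 5)), E=∅, St=∅>
t=1: <T=(λu. (0 + u)), E=∅, St=[thunk]>
t=2: <T=(0 + u), E={u↦thunk((-2 - 5), ∅)}, St=∅>
t=3: <T=0, E={u↦thunk((-2 - 5), ∅)}, St=[addR]>
t=4: <T=u, E={u↦thunk((-2 - 5), ∅)}, St=[addL(0)]>
t=5: <T=(-2 - 5), E=∅, St=[addL(0)]>
t=6: <T=-2, E=∅, St=[subR :: addL(0)]>
t=7: <T=5, E=∅, St=[subL(-2) :: addL(0)]>
→ final value -7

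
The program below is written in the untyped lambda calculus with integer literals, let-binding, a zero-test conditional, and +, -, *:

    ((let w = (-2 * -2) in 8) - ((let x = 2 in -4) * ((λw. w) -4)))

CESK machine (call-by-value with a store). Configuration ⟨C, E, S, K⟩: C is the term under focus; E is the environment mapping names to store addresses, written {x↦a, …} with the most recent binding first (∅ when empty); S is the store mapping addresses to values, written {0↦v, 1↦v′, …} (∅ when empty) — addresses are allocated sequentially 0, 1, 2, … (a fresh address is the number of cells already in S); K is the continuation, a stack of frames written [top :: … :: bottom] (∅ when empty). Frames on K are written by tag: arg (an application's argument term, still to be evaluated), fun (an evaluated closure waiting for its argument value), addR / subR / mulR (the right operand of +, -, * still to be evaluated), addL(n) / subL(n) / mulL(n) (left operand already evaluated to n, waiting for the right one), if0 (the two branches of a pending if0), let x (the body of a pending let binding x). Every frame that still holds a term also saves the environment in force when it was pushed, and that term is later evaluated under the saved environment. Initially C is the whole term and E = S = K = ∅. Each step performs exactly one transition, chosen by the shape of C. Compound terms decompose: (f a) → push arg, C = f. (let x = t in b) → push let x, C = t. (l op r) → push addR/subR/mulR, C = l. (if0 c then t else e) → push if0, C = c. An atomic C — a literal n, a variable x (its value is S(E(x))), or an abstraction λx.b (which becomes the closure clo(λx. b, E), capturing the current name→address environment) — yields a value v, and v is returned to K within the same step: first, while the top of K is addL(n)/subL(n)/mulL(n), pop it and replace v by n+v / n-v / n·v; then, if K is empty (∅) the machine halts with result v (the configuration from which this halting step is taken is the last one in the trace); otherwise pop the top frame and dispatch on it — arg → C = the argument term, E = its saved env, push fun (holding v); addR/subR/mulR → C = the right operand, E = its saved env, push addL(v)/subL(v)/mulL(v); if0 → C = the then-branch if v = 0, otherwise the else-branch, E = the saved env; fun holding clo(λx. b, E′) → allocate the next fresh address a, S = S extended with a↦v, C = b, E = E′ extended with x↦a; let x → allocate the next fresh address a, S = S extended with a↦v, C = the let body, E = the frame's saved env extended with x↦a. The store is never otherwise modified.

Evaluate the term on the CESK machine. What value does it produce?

[0] ⟨C=((let w = (-2 * -2) in 8) - ((let x = 2 in -4) * ((λw. w) -4))); E=∅; S=∅; K=∅⟩
[1] ⟨C=(let w = (-2 * -2) in 8); E=∅; S=∅; K=[subR]⟩
[2] ⟨C=(-2 * -2); E=∅; S=∅; K=[let w :: subR]⟩
[3] ⟨C=-2; E=∅; S=∅; K=[mulR :: let w :: subR]⟩
[4] ⟨C=-2; E=∅; S=∅; K=[mulL(-2) :: let w :: subR]⟩
[5] ⟨C=8; E={w↦0}; S={0↦4}; K=[subR]⟩
[6] ⟨C=((let x = 2 in -4) * ((λw. w) -4)); E=∅; S={0↦4}; K=[subL(8)]⟩
[7] ⟨C=(let x = 2 in -4); E=∅; S={0↦4}; K=[mulR :: subL(8)]⟩
[8] ⟨C=2; E=∅; S={0↦4}; K=[let x :: mulR :: subL(8)]⟩
[9] ⟨C=-4; E={x↦1}; S={0↦4, 1↦2}; K=[mulR :: subL(8)]⟩
[10] ⟨C=((λw. w) -4); E=∅; S={0↦4, 1↦2}; K=[mulL(-4) :: subL(8)]⟩
[11] ⟨C=(λw. w); E=∅; S={0↦4, 1↦2}; K=[arg :: mulL(-4) :: subL(8)]⟩
[12] ⟨C=-4; E=∅; S={0↦4, 1↦2}; K=[fun :: mulL(-4) :: subL(8)]⟩
[13] ⟨C=w; E={w↦2}; S={0↦4, 1↦2, 2↦-4}; K=[mulL(-4) :: subL(8)]⟩
→ final value -8

Answer: -8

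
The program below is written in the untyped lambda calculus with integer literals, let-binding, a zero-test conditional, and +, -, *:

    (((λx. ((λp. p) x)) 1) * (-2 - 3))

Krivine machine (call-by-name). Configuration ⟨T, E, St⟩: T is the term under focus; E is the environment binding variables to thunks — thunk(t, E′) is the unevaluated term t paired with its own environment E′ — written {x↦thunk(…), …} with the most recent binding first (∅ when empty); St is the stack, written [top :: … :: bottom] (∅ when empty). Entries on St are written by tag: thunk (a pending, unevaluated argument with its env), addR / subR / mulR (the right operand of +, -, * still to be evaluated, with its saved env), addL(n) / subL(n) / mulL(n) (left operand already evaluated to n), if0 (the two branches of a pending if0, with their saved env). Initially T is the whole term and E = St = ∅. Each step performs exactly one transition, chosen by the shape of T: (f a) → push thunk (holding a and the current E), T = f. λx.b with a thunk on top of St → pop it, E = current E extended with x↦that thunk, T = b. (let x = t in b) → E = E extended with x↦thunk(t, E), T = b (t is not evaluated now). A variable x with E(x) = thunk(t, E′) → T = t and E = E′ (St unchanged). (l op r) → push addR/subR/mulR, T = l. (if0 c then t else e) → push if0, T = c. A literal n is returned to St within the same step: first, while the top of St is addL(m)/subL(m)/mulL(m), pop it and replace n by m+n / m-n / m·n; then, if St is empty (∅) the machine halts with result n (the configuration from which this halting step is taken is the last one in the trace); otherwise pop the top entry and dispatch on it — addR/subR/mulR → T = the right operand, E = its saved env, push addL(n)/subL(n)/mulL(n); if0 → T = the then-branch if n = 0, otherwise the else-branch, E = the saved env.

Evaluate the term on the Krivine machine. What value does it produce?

t=0: <T=(((λx. ((λp. p) x)) 1) * (-2 - 3)), E=∅, St=∅>
t=1: <T=((λx. ((λp. p) x)) 1), E=∅, St=[mulR]>
t=2: <T=(λx. ((λp. p) x)), E=∅, St=[thunk :: mulR]>
t=3: <T=((λp. p) x), E={x↦thunk(1, ∅)}, St=[mulR]>
t=4: <T=(λp. p), E={x↦thunk(1, ∅)}, St=[thunk :: mulR]>
t=5: <T=p, E={p↦thunk(x, {x↦thunk(1, ∅)}), x↦thunk(1, ∅)}, St=[mulR]>
t=6: <T=x, E={x↦thunk(1, ∅)}, St=[mulR]>
t=7: <T=1, E=∅, St=[mulR]>
t=8: <T=(-2 - 3), E=∅, St=[mulL(1)]>
t=9: <T=-2, E=∅, St=[subR :: mulL(1)]>
t=10: <T=3, E=∅, St=[subL(-2) :: mulL(1)]>
→ final value -5

Answer: -5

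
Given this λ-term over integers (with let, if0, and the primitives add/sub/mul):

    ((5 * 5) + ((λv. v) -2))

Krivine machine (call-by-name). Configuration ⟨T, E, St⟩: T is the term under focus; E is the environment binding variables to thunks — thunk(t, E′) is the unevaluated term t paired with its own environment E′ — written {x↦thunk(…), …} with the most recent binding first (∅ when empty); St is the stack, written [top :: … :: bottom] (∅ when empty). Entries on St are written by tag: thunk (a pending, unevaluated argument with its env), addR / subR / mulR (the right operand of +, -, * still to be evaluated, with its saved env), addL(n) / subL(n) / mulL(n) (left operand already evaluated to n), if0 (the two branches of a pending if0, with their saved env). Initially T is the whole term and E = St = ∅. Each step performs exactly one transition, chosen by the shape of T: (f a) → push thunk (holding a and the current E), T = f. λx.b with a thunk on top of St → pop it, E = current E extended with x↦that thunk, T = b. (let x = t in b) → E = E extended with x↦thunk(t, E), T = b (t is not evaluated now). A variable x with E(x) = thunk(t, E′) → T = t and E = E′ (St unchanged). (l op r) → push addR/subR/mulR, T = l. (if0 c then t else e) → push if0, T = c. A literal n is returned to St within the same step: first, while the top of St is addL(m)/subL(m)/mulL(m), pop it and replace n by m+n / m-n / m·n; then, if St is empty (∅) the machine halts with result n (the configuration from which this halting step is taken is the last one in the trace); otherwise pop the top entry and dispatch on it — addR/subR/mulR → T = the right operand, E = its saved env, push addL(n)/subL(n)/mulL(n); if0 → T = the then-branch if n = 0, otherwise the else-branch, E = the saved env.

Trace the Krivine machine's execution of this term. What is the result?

Answer: 23

Execution trace:
[0] [T=((5 * 5) + ((λv. v) -2)) | E=∅ | St=∅]
[1] [T=(5 * 5) | E=∅ | St=[addR]]
[2] [T=5 | E=∅ | St=[mulR :: addR]]
[3] [T=5 | E=∅ | St=[mulL(5) :: addR]]
[4] [T=((λv. v) -2) | E=∅ | St=[addL(25)]]
[5] [T=(λv. v) | E=∅ | St=[thunk :: addL(25)]]
[6] [T=v | E={v↦thunk(-2, ∅)} | St=[addL(25)]]
[7] [T=-2 | E=∅ | St=[addL(25)]]
→ final value 23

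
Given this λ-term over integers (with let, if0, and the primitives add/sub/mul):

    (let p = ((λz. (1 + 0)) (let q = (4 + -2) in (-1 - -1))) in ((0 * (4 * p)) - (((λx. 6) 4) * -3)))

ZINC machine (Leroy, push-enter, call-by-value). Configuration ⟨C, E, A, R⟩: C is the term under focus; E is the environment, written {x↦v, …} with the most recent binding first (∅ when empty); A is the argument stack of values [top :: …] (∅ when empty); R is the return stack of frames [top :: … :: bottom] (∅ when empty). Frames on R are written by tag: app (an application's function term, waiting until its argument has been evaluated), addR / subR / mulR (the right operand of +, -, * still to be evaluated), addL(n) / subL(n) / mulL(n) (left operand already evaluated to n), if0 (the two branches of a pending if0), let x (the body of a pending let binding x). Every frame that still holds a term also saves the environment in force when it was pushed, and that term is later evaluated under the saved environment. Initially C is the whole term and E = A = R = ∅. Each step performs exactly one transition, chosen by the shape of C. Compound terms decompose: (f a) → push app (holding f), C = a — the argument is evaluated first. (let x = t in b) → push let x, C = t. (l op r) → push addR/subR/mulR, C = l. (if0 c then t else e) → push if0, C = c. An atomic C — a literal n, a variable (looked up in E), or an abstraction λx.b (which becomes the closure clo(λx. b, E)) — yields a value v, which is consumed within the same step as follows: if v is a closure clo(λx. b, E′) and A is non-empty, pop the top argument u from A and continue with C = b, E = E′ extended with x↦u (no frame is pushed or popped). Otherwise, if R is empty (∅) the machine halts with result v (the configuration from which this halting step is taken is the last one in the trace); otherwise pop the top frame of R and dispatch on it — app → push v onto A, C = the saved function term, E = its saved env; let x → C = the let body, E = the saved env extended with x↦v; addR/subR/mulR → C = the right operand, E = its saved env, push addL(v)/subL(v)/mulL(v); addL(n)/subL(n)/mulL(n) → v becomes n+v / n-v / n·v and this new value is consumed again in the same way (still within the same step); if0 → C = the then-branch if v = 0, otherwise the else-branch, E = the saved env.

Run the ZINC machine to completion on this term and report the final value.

Answer: 18

Derivation:
[0] ⟨C=(let p = ((λz. (1 + 0)) (let q = (4 + -2) in (-1 - -1))) in ((0 * (4 * p)) - (((λx. 6) 4) * -3))); E=∅; A=∅; R=∅⟩
[1] ⟨C=((λz. (1 + 0)) (let q = (4 + -2) in (-1 - -1))); E=∅; A=∅; R=[let p]⟩
[2] ⟨C=(let q = (4 + -2) in (-1 - -1)); E=∅; A=∅; R=[app :: let p]⟩
[3] ⟨C=(4 + -2); E=∅; A=∅; R=[let q :: app :: let p]⟩
[4] ⟨C=4; E=∅; A=∅; R=[addR :: let q :: app :: let p]⟩
[5] ⟨C=-2; E=∅; A=∅; R=[addL(4) :: let q :: app :: let p]⟩
[6] ⟨C=(-1 - -1); E={q↦2}; A=∅; R=[app :: let p]⟩
[7] ⟨C=-1; E={q↦2}; A=∅; R=[subR :: app :: let p]⟩
[8] ⟨C=-1; E={q↦2}; A=∅; R=[subL(-1) :: app :: let p]⟩
[9] ⟨C=(λz. (1 + 0)); E=∅; A=[0]; R=[let p]⟩
[10] ⟨C=(1 + 0); E={z↦0}; A=∅; R=[let p]⟩
[11] ⟨C=1; E={z↦0}; A=∅; R=[addR :: let p]⟩
[12] ⟨C=0; E={z↦0}; A=∅; R=[addL(1) :: let p]⟩
[13] ⟨C=((0 * (4 * p)) - (((λx. 6) 4) * -3)); E={p↦1}; A=∅; R=∅⟩
[14] ⟨C=(0 * (4 * p)); E={p↦1}; A=∅; R=[subR]⟩
[15] ⟨C=0; E={p↦1}; A=∅; R=[mulR :: subR]⟩
[16] ⟨C=(4 * p); E={p↦1}; A=∅; R=[mulL(0) :: subR]⟩
[17] ⟨C=4; E={p↦1}; A=∅; R=[mulR :: mulL(0) :: subR]⟩
[18] ⟨C=p; E={p↦1}; A=∅; R=[mulL(4) :: mulL(0) :: subR]⟩
[19] ⟨C=(((λx. 6) 4) * -3); E={p↦1}; A=∅; R=[subL(0)]⟩
[20] ⟨C=((λx. 6) 4); E={p↦1}; A=∅; R=[mulR :: subL(0)]⟩
[21] ⟨C=4; E={p↦1}; A=∅; R=[app :: mulR :: subL(0)]⟩
[22] ⟨C=(λx. 6); E={p↦1}; A=[4]; R=[mulR :: subL(0)]⟩
[23] ⟨C=6; E={x↦4, p↦1}; A=∅; R=[mulR :: subL(0)]⟩
[24] ⟨C=-3; E={p↦1}; A=∅; R=[mulL(6) :: subL(0)]⟩
→ final value 18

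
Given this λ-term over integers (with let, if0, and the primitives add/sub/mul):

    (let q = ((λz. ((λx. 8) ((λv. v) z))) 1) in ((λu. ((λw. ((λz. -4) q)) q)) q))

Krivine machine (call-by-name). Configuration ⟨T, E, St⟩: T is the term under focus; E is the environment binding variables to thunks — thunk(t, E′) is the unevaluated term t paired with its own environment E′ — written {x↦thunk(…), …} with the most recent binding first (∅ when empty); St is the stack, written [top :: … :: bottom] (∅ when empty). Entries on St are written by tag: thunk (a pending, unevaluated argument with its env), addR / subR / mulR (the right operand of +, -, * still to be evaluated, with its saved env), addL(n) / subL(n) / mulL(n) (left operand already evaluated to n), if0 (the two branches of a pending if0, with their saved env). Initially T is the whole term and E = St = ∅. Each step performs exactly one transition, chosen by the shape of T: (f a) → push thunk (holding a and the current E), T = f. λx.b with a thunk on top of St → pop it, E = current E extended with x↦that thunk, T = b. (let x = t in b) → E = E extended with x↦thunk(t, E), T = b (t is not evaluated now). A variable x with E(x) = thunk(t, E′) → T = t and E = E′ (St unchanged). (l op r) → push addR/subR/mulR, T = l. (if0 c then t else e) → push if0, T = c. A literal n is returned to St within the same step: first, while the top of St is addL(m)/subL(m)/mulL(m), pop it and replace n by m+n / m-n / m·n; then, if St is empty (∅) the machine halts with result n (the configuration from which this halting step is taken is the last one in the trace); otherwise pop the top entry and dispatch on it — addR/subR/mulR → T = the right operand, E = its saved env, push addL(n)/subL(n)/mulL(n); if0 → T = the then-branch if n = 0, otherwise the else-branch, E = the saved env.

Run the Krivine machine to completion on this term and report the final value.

step 0: ⟨T=(let q = ((λz. ((λx. 8) ((λv. v) z))) 1) in ((λu. ((λw. ((λz. -4) q)) q)) q)); E=∅; St=∅⟩
step 1: ⟨T=((λu. ((λw. ((λz. -4) q)) q)) q); E={q↦thunk(((λz. ((λx. 8) ((λv. v) z))) 1), ∅)}; St=∅⟩
step 2: ⟨T=(λu. ((λw. ((λz. -4) q)) q)); E={q↦thunk(((λz. ((λx. 8) ((λv. v) z))) 1), ∅)}; St=[thunk]⟩
step 3: ⟨T=((λw. ((λz. -4) q)) q); E={u↦thunk(q, {q↦thunk(((λz. ((λx. 8) ((λv. v) z))) 1), ∅)}), q↦thunk(((λz. ((λx. 8) ((λv. v) z))) 1), ∅)}; St=∅⟩
step 4: ⟨T=(λw. ((λz. -4) q)); E={u↦thunk(q, {q↦thunk(((λz. ((λx. 8) ((λv. v) z))) 1), ∅)}), q↦thunk(((λz. ((λx. 8) ((λv. v) z))) 1), ∅)}; St=[thunk]⟩
step 5: ⟨T=((λz. -4) q); E={w↦thunk(q, {u↦thunk(q, {q↦thunk(((λz. ((λx. 8) ((λv. v) z))) 1), ∅)}), q↦thunk(((λz. ((λx. 8) ((λv. v) z))) 1), ∅)}), u↦thunk(q, {q↦thunk(((λz. ((λx. 8) ((λv. v) z))) 1), ∅)}), q↦thunk(((λz. ((λx. 8) ((λv. v) z))) 1), ∅)}; St=∅⟩
step 6: ⟨T=(λz. -4); E={w↦thunk(q, {u↦thunk(q, {q↦thunk(((λz. ((λx. 8) ((λv. v) z))) 1), ∅)}), q↦thunk(((λz. ((λx. 8) ((λv. v) z))) 1), ∅)}), u↦thunk(q, {q↦thunk(((λz. ((λx. 8) ((λv. v) z))) 1), ∅)}), q↦thunk(((λz. ((λx. 8) ((λv. v) z))) 1), ∅)}; St=[thunk]⟩
step 7: ⟨T=-4; E={z↦thunk(q, {w↦thunk(q, {u↦thunk(q, {q↦thunk(((λz. ((λx. 8) ((λv. v) z))) 1), ∅)}), q↦thunk(((λz. ((λx. 8) ((λv. v) z))) 1), ∅)}), u↦thunk(q, {q↦thunk(((λz. ((λx. 8) ((λv. v) z))) 1), ∅)}), q↦thunk(((λz. ((λx. 8) ((λv. v) z))) 1), ∅)}), w↦thunk(q, {u↦thunk(q, {q↦thunk(((λz. ((λx. 8) ((λv. v) z))) 1), ∅)}), q↦thunk(((λz. ((λx. 8) ((λv. v) z))) 1), ∅)}), u↦thunk(q, {q↦thunk(((λz. ((λx. 8) ((λv. v) z))) 1), ∅)}), q↦thunk(((λz. ((λx. 8) ((λv. v) z))) 1), ∅)}; St=∅⟩
→ final value -4

Answer: -4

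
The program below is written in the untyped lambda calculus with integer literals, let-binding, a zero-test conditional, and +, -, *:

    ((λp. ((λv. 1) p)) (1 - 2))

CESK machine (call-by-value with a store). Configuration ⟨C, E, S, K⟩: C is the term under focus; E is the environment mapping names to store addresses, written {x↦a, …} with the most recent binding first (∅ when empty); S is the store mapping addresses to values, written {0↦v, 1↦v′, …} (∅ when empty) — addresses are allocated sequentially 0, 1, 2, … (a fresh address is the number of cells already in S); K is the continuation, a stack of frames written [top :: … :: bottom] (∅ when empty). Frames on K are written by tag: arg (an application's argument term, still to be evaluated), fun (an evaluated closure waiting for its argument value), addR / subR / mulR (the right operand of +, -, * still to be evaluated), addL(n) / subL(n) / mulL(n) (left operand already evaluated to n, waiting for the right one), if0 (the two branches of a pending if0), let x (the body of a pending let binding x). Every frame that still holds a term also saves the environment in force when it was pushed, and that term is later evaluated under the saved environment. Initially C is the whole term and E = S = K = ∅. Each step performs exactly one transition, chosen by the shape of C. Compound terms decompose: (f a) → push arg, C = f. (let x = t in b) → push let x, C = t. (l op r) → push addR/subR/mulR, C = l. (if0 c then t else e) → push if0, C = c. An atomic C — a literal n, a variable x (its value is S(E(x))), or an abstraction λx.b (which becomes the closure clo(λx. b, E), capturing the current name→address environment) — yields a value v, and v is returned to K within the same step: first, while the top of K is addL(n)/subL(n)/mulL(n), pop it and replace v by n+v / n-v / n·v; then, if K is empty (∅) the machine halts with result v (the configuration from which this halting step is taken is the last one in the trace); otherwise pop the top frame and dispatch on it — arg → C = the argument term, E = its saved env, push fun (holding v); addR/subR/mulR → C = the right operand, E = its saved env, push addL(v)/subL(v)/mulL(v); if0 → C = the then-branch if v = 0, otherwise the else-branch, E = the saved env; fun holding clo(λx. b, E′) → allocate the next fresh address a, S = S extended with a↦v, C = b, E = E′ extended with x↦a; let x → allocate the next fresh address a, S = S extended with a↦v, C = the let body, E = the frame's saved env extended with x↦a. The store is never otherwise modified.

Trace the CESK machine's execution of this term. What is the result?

t=0: [C=((λp. ((λv. 1) p)) (1 - 2)) | E=∅ | S=∅ | K=∅]
t=1: [C=(λp. ((λv. 1) p)) | E=∅ | S=∅ | K=[arg]]
t=2: [C=(1 - 2) | E=∅ | S=∅ | K=[fun]]
t=3: [C=1 | E=∅ | S=∅ | K=[subR :: fun]]
t=4: [C=2 | E=∅ | S=∅ | K=[subL(1) :: fun]]
t=5: [C=((λv. 1) p) | E={p↦0} | S={0↦-1} | K=∅]
t=6: [C=(λv. 1) | E={p↦0} | S={0↦-1} | K=[arg]]
t=7: [C=p | E={p↦0} | S={0↦-1} | K=[fun]]
t=8: [C=1 | E={v↦1, p↦0} | S={0↦-1, 1↦-1} | K=∅]
→ final value 1

Answer: 1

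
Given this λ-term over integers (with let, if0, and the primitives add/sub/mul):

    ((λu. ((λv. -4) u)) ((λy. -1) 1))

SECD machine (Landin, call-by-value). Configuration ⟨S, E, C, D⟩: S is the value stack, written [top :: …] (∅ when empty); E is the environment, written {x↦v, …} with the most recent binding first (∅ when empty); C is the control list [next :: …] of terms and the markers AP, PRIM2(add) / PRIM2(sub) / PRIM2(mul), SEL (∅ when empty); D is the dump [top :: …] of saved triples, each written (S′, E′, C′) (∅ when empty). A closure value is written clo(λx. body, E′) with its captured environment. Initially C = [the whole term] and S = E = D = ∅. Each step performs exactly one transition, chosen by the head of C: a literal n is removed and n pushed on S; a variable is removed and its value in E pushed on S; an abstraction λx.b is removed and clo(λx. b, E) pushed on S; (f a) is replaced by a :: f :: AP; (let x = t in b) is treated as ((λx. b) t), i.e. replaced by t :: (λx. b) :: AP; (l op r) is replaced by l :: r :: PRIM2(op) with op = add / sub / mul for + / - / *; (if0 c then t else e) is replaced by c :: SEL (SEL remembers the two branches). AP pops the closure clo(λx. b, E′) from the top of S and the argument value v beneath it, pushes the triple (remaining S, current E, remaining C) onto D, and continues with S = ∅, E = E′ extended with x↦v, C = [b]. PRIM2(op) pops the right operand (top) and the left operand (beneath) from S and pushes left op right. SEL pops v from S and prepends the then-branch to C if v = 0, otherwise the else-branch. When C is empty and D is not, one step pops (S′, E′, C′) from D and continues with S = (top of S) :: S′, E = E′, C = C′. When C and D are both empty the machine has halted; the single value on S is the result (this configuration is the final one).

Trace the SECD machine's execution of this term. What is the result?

Answer: -4

Machine steps:
[0] ⟨S=∅; E=∅; C=[((λu. ((λv. -4) u)) ((λy. -1) 1))]; D=∅⟩
[1] ⟨S=∅; E=∅; C=[((λy. -1) 1) :: (λu. ((λv. -4) u)) :: AP]; D=∅⟩
[2] ⟨S=∅; E=∅; C=[1 :: (λy. -1) :: AP :: (λu. ((λv. -4) u)) :: AP]; D=∅⟩
[3] ⟨S=[1]; E=∅; C=[(λy. -1) :: AP :: (λu. ((λv. -4) u)) :: AP]; D=∅⟩
[4] ⟨S=[clo(λy. -1, ∅) :: 1]; E=∅; C=[AP :: (λu. ((λv. -4) u)) :: AP]; D=∅⟩
[5] ⟨S=∅; E={y↦1}; C=[-1]; D=[(∅, ∅, [(λu. ((λv. -4) u)) :: AP])]⟩
[6] ⟨S=[-1]; E={y↦1}; C=∅; D=[(∅, ∅, [(λu. ((λv. -4) u)) :: AP])]⟩
[7] ⟨S=[-1]; E=∅; C=[(λu. ((λv. -4) u)) :: AP]; D=∅⟩
[8] ⟨S=[clo(λu. ((λv. -4) u), ∅) :: -1]; E=∅; C=[AP]; D=∅⟩
[9] ⟨S=∅; E={u↦-1}; C=[((λv. -4) u)]; D=[(∅, ∅, ∅)]⟩
[10] ⟨S=∅; E={u↦-1}; C=[u :: (λv. -4) :: AP]; D=[(∅, ∅, ∅)]⟩
[11] ⟨S=[-1]; E={u↦-1}; C=[(λv. -4) :: AP]; D=[(∅, ∅, ∅)]⟩
[12] ⟨S=[clo(λv. -4, {u↦-1}) :: -1]; E={u↦-1}; C=[AP]; D=[(∅, ∅, ∅)]⟩
[13] ⟨S=∅; E={v↦-1, u↦-1}; C=[-4]; D=[(∅, {u↦-1}, ∅) :: (∅, ∅, ∅)]⟩
[14] ⟨S=[-4]; E={v↦-1, u↦-1}; C=∅; D=[(∅, {u↦-1}, ∅) :: (∅, ∅, ∅)]⟩
[15] ⟨S=[-4]; E={u↦-1}; C=∅; D=[(∅, ∅, ∅)]⟩
[16] ⟨S=[-4]; E=∅; C=∅; D=∅⟩
→ final value -4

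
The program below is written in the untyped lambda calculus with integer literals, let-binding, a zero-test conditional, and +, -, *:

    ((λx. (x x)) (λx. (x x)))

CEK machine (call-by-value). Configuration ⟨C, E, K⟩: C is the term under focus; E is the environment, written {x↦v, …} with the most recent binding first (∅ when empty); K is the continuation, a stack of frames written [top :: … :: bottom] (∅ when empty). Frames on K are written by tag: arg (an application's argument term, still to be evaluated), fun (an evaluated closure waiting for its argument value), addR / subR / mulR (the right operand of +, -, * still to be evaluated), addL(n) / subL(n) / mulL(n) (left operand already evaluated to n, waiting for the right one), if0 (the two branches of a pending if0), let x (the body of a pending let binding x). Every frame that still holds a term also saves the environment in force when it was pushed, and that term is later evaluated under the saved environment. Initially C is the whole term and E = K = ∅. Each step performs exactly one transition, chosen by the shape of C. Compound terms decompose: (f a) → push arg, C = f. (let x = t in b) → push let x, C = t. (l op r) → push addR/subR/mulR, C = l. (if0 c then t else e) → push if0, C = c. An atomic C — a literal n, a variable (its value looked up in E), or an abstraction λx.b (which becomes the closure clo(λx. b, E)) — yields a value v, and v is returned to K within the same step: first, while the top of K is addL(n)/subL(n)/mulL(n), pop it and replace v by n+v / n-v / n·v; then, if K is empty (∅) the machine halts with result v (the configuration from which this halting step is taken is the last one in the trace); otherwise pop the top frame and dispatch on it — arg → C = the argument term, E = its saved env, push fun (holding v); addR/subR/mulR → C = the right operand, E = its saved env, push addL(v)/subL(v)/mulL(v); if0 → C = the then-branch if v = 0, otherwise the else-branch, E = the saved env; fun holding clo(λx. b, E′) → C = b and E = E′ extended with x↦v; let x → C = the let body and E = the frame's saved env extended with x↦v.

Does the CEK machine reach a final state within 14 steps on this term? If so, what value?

Answer: DIVERGES (no final state within 14 steps)

Execution trace:
[0] <C=((λx. (x x)) (λx. (x x))), E=∅, K=∅>
[1] <C=(λx. (x x)), E=∅, K=[arg]>
[2] <C=(λx. (x x)), E=∅, K=[fun]>
[3] <C=(x x), E={x↦clo(λx. (x x), ∅)}, K=∅>
[4] <C=x, E={x↦clo(λx. (x x), ∅)}, K=[arg]>
[5] <C=x, E={x↦clo(λx. (x x), ∅)}, K=[fun]>
… configuration repeats with period 3 (steps 3–5 recur indefinitely) …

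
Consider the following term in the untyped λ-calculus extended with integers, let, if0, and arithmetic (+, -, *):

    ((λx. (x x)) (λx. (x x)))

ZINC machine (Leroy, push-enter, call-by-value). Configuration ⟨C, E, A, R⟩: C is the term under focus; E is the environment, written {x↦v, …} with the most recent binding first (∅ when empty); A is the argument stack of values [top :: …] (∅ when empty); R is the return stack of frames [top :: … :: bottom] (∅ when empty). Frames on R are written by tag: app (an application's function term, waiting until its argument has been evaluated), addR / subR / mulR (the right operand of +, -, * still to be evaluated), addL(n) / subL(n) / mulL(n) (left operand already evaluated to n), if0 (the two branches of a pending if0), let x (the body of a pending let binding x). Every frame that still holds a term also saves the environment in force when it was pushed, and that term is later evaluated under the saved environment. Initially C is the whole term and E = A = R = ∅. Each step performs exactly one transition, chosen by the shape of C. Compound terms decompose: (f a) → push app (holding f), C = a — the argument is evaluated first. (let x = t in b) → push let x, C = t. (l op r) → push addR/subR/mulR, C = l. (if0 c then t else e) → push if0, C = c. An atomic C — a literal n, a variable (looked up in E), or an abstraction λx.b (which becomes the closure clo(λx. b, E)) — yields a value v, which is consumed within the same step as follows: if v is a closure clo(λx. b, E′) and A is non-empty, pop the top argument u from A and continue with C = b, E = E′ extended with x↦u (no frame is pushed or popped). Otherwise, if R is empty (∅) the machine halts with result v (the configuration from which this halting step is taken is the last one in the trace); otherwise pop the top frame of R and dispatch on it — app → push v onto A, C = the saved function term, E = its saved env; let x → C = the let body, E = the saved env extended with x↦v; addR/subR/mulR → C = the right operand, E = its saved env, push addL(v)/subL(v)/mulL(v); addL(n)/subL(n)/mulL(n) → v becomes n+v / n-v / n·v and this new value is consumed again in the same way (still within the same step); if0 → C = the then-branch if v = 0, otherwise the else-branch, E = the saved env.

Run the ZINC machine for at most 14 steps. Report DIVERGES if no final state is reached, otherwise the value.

[0] [C=((λx. (x x)) (λx. (x x))) | E=∅ | A=∅ | R=∅]
[1] [C=(λx. (x x)) | E=∅ | A=∅ | R=[app]]
[2] [C=(λx. (x x)) | E=∅ | A=[clo(λx. (x x), ∅)] | R=∅]
[3] [C=(x x) | E={x↦clo(λx. (x x), ∅)} | A=∅ | R=∅]
[4] [C=x | E={x↦clo(λx. (x x), ∅)} | A=∅ | R=[app]]
[5] [C=x | E={x↦clo(λx. (x x), ∅)} | A=[clo(λx. (x x), ∅)] | R=∅]
… configuration repeats with period 3 (steps 3–5 recur indefinitely) …

Answer: DIVERGES (no final state within 14 steps)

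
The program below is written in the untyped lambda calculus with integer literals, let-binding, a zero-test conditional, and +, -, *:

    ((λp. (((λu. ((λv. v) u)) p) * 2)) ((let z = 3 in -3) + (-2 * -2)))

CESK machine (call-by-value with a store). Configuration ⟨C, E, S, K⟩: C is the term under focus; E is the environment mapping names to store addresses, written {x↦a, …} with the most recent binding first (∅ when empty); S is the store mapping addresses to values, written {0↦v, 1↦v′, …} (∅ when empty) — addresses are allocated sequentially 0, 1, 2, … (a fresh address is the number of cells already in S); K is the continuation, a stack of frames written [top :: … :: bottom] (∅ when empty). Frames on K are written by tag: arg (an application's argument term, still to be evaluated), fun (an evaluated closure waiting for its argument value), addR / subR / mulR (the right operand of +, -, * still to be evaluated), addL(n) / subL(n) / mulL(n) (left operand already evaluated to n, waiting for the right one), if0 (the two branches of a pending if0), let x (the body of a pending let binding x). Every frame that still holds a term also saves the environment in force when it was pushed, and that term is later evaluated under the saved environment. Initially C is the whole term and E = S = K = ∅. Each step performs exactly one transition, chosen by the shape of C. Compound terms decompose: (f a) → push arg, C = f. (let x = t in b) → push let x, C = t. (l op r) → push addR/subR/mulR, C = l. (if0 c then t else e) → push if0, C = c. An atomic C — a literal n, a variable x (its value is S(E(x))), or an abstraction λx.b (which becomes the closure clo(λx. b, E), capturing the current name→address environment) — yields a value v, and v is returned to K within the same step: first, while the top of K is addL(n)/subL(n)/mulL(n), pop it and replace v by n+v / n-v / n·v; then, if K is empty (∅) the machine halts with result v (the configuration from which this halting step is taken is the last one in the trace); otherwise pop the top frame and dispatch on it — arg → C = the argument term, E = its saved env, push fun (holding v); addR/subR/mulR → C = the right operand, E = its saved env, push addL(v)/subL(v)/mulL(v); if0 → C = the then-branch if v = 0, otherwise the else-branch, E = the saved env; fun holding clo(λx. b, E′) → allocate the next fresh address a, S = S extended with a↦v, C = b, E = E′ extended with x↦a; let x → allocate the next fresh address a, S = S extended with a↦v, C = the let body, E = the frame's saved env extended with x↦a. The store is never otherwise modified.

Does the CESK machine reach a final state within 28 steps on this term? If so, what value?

[0] <C=((λp. (((λu. ((λv. v) u)) p) * 2)) ((let z = 3 in -3) + (-2 * -2))), E=∅, S=∅, K=∅>
[1] <C=(λp. (((λu. ((λv. v) u)) p) * 2)), E=∅, S=∅, K=[arg]>
[2] <C=((let z = 3 in -3) + (-2 * -2)), E=∅, S=∅, K=[fun]>
[3] <C=(let z = 3 in -3), E=∅, S=∅, K=[addR :: fun]>
[4] <C=3, E=∅, S=∅, K=[let z :: addR :: fun]>
[5] <C=-3, E={z↦0}, S={0↦3}, K=[addR :: fun]>
[6] <C=(-2 * -2), E=∅, S={0↦3}, K=[addL(-3) :: fun]>
[7] <C=-2, E=∅, S={0↦3}, K=[mulR :: addL(-3) :: fun]>
[8] <C=-2, E=∅, S={0↦3}, K=[mulL(-2) :: addL(-3) :: fun]>
[9] <C=(((λu. ((λv. v) u)) p) * 2), E={p↦1}, S={0↦3, 1↦1}, K=∅>
[10] <C=((λu. ((λv. v) u)) p), E={p↦1}, S={0↦3, 1↦1}, K=[mulR]>
[11] <C=(λu. ((λv. v) u)), E={p↦1}, S={0↦3, 1↦1}, K=[arg :: mulR]>
[12] <C=p, E={p↦1}, S={0↦3, 1↦1}, K=[fun :: mulR]>
[13] <C=((λv. v) u), E={u↦2, p↦1}, S={0↦3, 1↦1, 2↦1}, K=[mulR]>
[14] <C=(λv. v), E={u↦2, p↦1}, S={0↦3, 1↦1, 2↦1}, K=[arg :: mulR]>
[15] <C=u, E={u↦2, p↦1}, S={0↦3, 1↦1, 2↦1}, K=[fun :: mulR]>
[16] <C=v, E={v↦3, u↦2, p↦1}, S={0↦3, 1↦1, 2↦1, 3↦1}, K=[mulR]>
[17] <C=2, E={p↦1}, S={0↦3, 1↦1, 2↦1, 3↦1}, K=[mulL(1)]>
→ final value 2

Answer: 2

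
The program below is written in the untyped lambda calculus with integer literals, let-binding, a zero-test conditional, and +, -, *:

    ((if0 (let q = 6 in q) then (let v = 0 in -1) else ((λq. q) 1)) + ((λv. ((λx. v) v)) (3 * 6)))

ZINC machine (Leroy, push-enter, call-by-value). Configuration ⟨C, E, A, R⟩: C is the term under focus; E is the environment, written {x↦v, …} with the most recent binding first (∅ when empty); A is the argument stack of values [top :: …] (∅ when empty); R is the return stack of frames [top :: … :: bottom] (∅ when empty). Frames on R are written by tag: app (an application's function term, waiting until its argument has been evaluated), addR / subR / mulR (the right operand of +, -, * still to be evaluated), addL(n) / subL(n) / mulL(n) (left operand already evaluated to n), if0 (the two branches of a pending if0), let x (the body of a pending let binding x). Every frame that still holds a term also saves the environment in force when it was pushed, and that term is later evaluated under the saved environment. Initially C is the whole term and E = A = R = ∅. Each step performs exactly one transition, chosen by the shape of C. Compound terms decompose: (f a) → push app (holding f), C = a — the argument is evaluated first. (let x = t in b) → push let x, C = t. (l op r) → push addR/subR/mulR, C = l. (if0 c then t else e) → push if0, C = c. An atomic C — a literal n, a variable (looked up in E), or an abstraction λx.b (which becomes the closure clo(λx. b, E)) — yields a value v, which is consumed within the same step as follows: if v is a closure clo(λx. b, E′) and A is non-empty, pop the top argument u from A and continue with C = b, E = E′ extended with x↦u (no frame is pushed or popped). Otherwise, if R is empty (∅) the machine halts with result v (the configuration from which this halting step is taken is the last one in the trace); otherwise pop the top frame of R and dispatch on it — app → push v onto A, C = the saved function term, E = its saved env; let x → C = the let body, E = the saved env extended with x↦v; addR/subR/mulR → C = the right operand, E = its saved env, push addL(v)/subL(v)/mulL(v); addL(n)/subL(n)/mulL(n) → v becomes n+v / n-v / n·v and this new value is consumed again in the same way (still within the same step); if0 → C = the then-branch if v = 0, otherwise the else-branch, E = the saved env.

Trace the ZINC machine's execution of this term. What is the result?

t=0: ⟨C=((if0 (let q = 6 in q) then (let v = 0 in -1) else ((λq. q) 1)) + ((λv. ((λx. v) v)) (3 * 6))); E=∅; A=∅; R=∅⟩
t=1: ⟨C=(if0 (let q = 6 in q) then (let v = 0 in -1) else ((λq. q) 1)); E=∅; A=∅; R=[addR]⟩
t=2: ⟨C=(let q = 6 in q); E=∅; A=∅; R=[if0 :: addR]⟩
t=3: ⟨C=6; E=∅; A=∅; R=[let q :: if0 :: addR]⟩
t=4: ⟨C=q; E={q↦6}; A=∅; R=[if0 :: addR]⟩
t=5: ⟨C=((λq. q) 1); E=∅; A=∅; R=[addR]⟩
t=6: ⟨C=1; E=∅; A=∅; R=[app :: addR]⟩
t=7: ⟨C=(λq. q); E=∅; A=[1]; R=[addR]⟩
t=8: ⟨C=q; E={q↦1}; A=∅; R=[addR]⟩
t=9: ⟨C=((λv. ((λx. v) v)) (3 * 6)); E=∅; A=∅; R=[addL(1)]⟩
t=10: ⟨C=(3 * 6); E=∅; A=∅; R=[app :: addL(1)]⟩
t=11: ⟨C=3; E=∅; A=∅; R=[mulR :: app :: addL(1)]⟩
t=12: ⟨C=6; E=∅; A=∅; R=[mulL(3) :: app :: addL(1)]⟩
t=13: ⟨C=(λv. ((λx. v) v)); E=∅; A=[18]; R=[addL(1)]⟩
t=14: ⟨C=((λx. v) v); E={v↦18}; A=∅; R=[addL(1)]⟩
t=15: ⟨C=v; E={v↦18}; A=∅; R=[app :: addL(1)]⟩
t=16: ⟨C=(λx. v); E={v↦18}; A=[18]; R=[addL(1)]⟩
t=17: ⟨C=v; E={x↦18, v↦18}; A=∅; R=[addL(1)]⟩
→ final value 19

Answer: 19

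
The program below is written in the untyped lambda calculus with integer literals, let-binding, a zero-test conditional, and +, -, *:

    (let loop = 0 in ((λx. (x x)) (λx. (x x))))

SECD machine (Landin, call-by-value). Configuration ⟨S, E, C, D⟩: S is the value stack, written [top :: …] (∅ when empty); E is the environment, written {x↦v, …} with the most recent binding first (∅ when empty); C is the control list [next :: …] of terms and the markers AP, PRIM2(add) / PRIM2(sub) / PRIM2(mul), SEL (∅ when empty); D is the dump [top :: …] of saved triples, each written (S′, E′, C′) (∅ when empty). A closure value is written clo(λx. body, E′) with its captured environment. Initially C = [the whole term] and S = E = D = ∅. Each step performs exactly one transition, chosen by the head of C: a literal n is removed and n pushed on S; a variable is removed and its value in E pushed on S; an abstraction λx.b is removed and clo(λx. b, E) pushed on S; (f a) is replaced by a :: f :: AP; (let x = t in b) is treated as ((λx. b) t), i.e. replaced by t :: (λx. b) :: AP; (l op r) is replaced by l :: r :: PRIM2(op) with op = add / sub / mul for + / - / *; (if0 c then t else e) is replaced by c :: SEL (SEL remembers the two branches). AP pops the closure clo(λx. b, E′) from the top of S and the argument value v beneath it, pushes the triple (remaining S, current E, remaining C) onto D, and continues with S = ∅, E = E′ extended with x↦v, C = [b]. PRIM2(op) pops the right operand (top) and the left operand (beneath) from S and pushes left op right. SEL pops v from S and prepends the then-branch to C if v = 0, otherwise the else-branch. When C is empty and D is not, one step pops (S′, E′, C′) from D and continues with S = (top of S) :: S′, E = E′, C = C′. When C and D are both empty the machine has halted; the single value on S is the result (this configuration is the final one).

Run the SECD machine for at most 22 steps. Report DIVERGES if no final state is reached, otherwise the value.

t=0: <S=∅, E=∅, C=[(let loop = 0 in ((λx. (x x)) (λx. (x x))))], D=∅>
t=1: <S=∅, E=∅, C=[0 :: (λloop. ((λx. (x x)) (λx. (x x)))) :: AP], D=∅>
t=2: <S=[0], E=∅, C=[(λloop. ((λx. (x x)) (λx. (x x)))) :: AP], D=∅>
t=3: <S=[clo(λloop. ((λx. (x x)) (λx. (x x))), ∅) :: 0], E=∅, C=[AP], D=∅>
t=4: <S=∅, E={loop↦0}, C=[((λx. (x x)) (λx. (x x)))], D=[(∅, ∅, ∅)]>
t=5: <S=∅, E={loop↦0}, C=[(λx. (x x)) :: (λx. (x x)) :: AP], D=[(∅, ∅, ∅)]>
t=6: <S=[clo(λx. (x x), {loop↦0})], E={loop↦0}, C=[(λx. (x x)) :: AP], D=[(∅, ∅, ∅)]>
t=7: <S=[clo(λx. (x x), {loop↦0}) :: clo(λx. (x x), {loop↦0})], E={loop↦0}, C=[AP], D=[(∅, ∅, ∅)]>
t=8: <S=∅, E={x↦clo(λx. (x x), {loop↦0}), loop↦0}, C=[(x x)], D=[(∅, {loop↦0}, ∅) :: (∅, ∅, ∅)]>
t=9: <S=∅, E={x↦clo(λx. (x x), {loop↦0}), loop↦0}, C=[x :: x :: AP], D=[(∅, {loop↦0}, ∅) :: (∅, ∅, ∅)]>
t=10: <S=[clo(λx. (x x), {loop↦0})], E={x↦clo(λx. (x x), {loop↦0}), loop↦0}, C=[x :: AP], D=[(∅, {loop↦0}, ∅) :: (∅, ∅, ∅)]>
t=11: <S=[clo(λx. (x x), {loop↦0}) :: clo(λx. (x x), {loop↦0})], E={x↦clo(λx. (x x), {loop↦0}), loop↦0}, C=[AP], D=[(∅, {loop↦0}, ∅) :: (∅, ∅, ∅)]>
t=12: <S=∅, E={x↦clo(λx. (x x), {loop↦0}), loop↦0}, C=[(x x)], D=[(∅, {x↦clo(λx. (x x), {loop↦0}), loop↦0}, ∅) :: (∅, {loop↦0}, ∅) :: (∅, ∅, ∅)]>
t=13: <S=∅, E={x↦clo(λx. (x x), {loop↦0}), loop↦0}, C=[x :: x :: AP], D=[(∅, {x↦clo(λx. (x x), {loop↦0}), loop↦0}, ∅) :: (∅, {loop↦0}, ∅) :: (∅, ∅, ∅)]>
t=14: <S=[clo(λx. (x x), {loop↦0})], E={x↦clo(λx. (x x), {loop↦0}), loop↦0}, C=[x :: AP], D=[(∅, {x↦clo(λx. (x x), {loop↦0}), loop↦0}, ∅) :: (∅, {loop↦0}, ∅) :: (∅, ∅, ∅)]>
t=15: <S=[clo(λx. (x x), {loop↦0}) :: clo(λx. (x x), {loop↦0})], E={x↦clo(λx. (x x), {loop↦0}), loop↦0}, C=[AP], D=[(∅, {x↦clo(λx. (x x), {loop↦0}), loop↦0}, ∅) :: (∅, {loop↦0}, ∅) :: (∅, ∅, ∅)]>
t=16: <S=∅, E={x↦clo(λx. (x x), {loop↦0}), loop↦0}, C=[(x x)], D=[(∅, {x↦clo(λx. (x x), {loop↦0}), loop↦0}, ∅) :: (∅, {x↦clo(λx. (x x), {loop↦0}), loop↦0}, ∅) :: (∅, {loop↦0}, ∅) :: (∅, ∅, ∅)]>
t=17: <S=∅, E={x↦clo(λx. (x x), {loop↦0}), loop↦0}, C=[x :: x :: AP], D=[(∅, {x↦clo(λx. (x x), {loop↦0}), loop↦0}, ∅) :: (∅, {x↦clo(λx. (x x), {loop↦0}), loop↦0}, ∅) :: (∅, {loop↦0}, ∅) :: (∅, ∅, ∅)]>
t=18: <S=[clo(λx. (x x), {loop↦0})], E={x↦clo(λx. (x x), {loop↦0}), loop↦0}, C=[x :: AP], D=[(∅, {x↦clo(λx. (x x), {loop↦0}), loop↦0}, ∅) :: (∅, {x↦clo(λx. (x x), {loop↦0}), loop↦0}, ∅) :: (∅, {loop↦0}, ∅) :: (∅, ∅, ∅)]>
t=19: <S=[clo(λx. (x x), {loop↦0}) :: clo(λx. (x x), {loop↦0})], E={x↦clo(λx. (x x), {loop↦0}), loop↦0}, C=[AP], D=[(∅, {x↦clo(λx. (x x), {loop↦0}), loop↦0}, ∅) :: (∅, {x↦clo(λx. (x x), {loop↦0}), loop↦0}, ∅) :: (∅, {loop↦0}, ∅) :: (∅, ∅, ∅)]>
t=20: <S=∅, E={x↦clo(λx. (x x), {loop↦0}), loop↦0}, C=[(x x)], D=[(∅, {x↦clo(λx. (x x), {loop↦0}), loop↦0}, ∅) :: (∅, {x↦clo(λx. (x x), {loop↦0}), loop↦0}, ∅) :: (∅, {x↦clo(λx. (x x), {loop↦0}), loop↦0}, ∅) :: (∅, {loop↦0}, ∅) :: (∅, ∅, ∅)]>
t=21: <S=∅, E={x↦clo(λx. (x x), {loop↦0}), loop↦0}, C=[x :: x :: AP], D=[(∅, {x↦clo(λx. (x x), {loop↦0}), loop↦0}, ∅) :: (∅, {x↦clo(λx. (x x), {loop↦0}), loop↦0}, ∅) :: (∅, {x↦clo(λx. (x x), {loop↦0}), loop↦0}, ∅) :: (∅, {loop↦0}, ∅) :: (∅, ∅, ∅)]>
t=22: <S=[clo(λx. (x x), {loop↦0})], E={x↦clo(λx. (x x), {loop↦0}), loop↦0}, C=[x :: AP], D=[(∅, {x↦clo(λx. (x x), {loop↦0}), loop↦0}, ∅) :: (∅, {x↦clo(λx. (x x), {loop↦0}), loop↦0}, ∅) :: (∅, {x↦clo(λx. (x x), {loop↦0}), loop↦0}, ∅) :: (∅, {loop↦0}, ∅) :: (∅, ∅, ∅)]>
→ 22 transitions taken and the configuration is still not final: no result within 22 steps

Answer: DIVERGES (no final state within 22 steps)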